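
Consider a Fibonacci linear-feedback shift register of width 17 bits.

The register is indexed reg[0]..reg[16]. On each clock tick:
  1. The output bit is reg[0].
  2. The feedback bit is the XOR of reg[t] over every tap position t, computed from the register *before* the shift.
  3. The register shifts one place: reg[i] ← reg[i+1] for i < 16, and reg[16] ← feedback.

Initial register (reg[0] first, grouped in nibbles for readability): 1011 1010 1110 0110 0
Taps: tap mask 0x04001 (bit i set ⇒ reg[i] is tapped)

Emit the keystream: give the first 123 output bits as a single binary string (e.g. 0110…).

101110101110011000011110101001111111000101111100011101100111000000111100101011011010101100110000110011000001101100000110110

step | reg (before) | out | fb
   0 | 10111010111001100 | 1 | 0
   1 | 01110101110011000 | 0 | 0
   2 | 11101011100110000 | 1 | 1
   3 | 11010111001100001 | 1 | 1
   4 | 10101110011000011 | 1 | 1
   5 | 01011100110000111 | 0 | 1
   6 | 10111001100001111 | 1 | 0
   7 | 01110011000011110 | 0 | 1
   8 | 11100110000111101 | 1 | 0
   9 | 11001100001111010 | 1 | 1
  10 | 10011000011110101 | 1 | 0
  11 | 00110000111101010 | 0 | 0
  12 | 01100001111010100 | 0 | 1
  13 | 11000011110101001 | 1 | 1
  14 | 10000111101010011 | 1 | 1
  15 | 00001111010100111 | 0 | 1
  16 | 00011110101001111 | 0 | 1
  17 | 00111101010011111 | 0 | 1
  18 | 01111010100111111 | 0 | 1
  19 | 11110101001111111 | 1 | 0
  20 | 11101010011111110 | 1 | 0
  21 | 11010100111111100 | 1 | 0
  22 | 10101001111111000 | 1 | 1
  23 | 01010011111110001 | 0 | 0
  24 | 10100111111100010 | 1 | 1
  25 | 01001111111000101 | 0 | 1
  26 | 10011111110001011 | 1 | 1
  27 | 00111111100010111 | 0 | 1
  28 | 01111111000101111 | 0 | 1
  29 | 11111110001011111 | 1 | 0
  30 | 11111100010111110 | 1 | 0
  31 | 11111000101111100 | 1 | 0
  32 | 11110001011111000 | 1 | 1
  33 | 11100010111110001 | 1 | 1
  34 | 11000101111100011 | 1 | 1
  35 | 10001011111000111 | 1 | 0
  36 | 00010111110001110 | 0 | 1
  37 | 00101111100011101 | 0 | 1
  38 | 01011111000111011 | 0 | 0
  39 | 10111110001110110 | 1 | 0
  40 | 01111100011101100 | 0 | 1
  41 | 11111000111011001 | 1 | 1
  42 | 11110001110110011 | 1 | 1
  43 | 11100011101100111 | 1 | 0
  44 | 11000111011001110 | 1 | 0
  45 | 10001110110011100 | 1 | 0
  46 | 00011101100111000 | 0 | 0
  47 | 00111011001110000 | 0 | 0
  48 | 01110110011100000 | 0 | 0
  49 | 11101100111000000 | 1 | 1
  50 | 11011001110000001 | 1 | 1
  51 | 10110011100000011 | 1 | 1
  52 | 01100111000000111 | 0 | 1
  53 | 11001110000001111 | 1 | 0
  54 | 10011100000011110 | 1 | 0
  55 | 00111000000111100 | 0 | 1
  56 | 01110000001111001 | 0 | 0
  57 | 11100000011110010 | 1 | 1
  58 | 11000000111100101 | 1 | 0
  59 | 10000001111001010 | 1 | 1
  60 | 00000011110010101 | 0 | 1
  61 | 00000111100101011 | 0 | 0
  62 | 00001111001010110 | 0 | 1
  63 | 00011110010101101 | 0 | 1
  64 | 00111100101011011 | 0 | 0
  65 | 01111001010110110 | 0 | 1
  66 | 11110010101101101 | 1 | 0
  67 | 11100101011011010 | 1 | 1
  68 | 11001010110110101 | 1 | 0
  69 | 10010101101101010 | 1 | 1
  70 | 00101011011010101 | 0 | 1
  71 | 01010110110101011 | 0 | 0
  72 | 10101101101010110 | 1 | 0
  73 | 01011011010101100 | 0 | 1
  74 | 10110110101011001 | 1 | 1
  75 | 01101101010110011 | 0 | 0
  76 | 11011010101100110 | 1 | 0
  77 | 10110101011001100 | 1 | 0
  78 | 01101010110011000 | 0 | 0
  79 | 11010101100110000 | 1 | 1
  80 | 10101011001100001 | 1 | 1
  81 | 01010110011000011 | 0 | 0
  82 | 10101100110000110 | 1 | 0
  83 | 01011001100001100 | 0 | 1
  84 | 10110011000011001 | 1 | 1
  85 | 01100110000110011 | 0 | 0
  86 | 11001100001100110 | 1 | 0
  87 | 10011000011001100 | 1 | 0
  88 | 00110000110011000 | 0 | 0
  89 | 01100001100110000 | 0 | 0
  90 | 11000011001100000 | 1 | 1
  91 | 10000110011000001 | 1 | 1
  92 | 00001100110000011 | 0 | 0
  93 | 00011001100000110 | 0 | 1
  94 | 00110011000001101 | 0 | 1
  95 | 01100110000011011 | 0 | 0
  96 | 11001100000110110 | 1 | 0
  97 | 10011000001101100 | 1 | 0
  98 | 00110000011011000 | 0 | 0
  99 | 01100000110110000 | 0 | 0
 100 | 11000001101100000 | 1 | 1
 101 | 10000011011000001 | 1 | 1
 102 | 00000110110000011 | 0 | 0
 103 | 00001101100000110 | 0 | 1
 104 | 00011011000001101 | 0 | 1
 105 | 00110110000011011 | 0 | 0
 106 | 01101100000110110 | 0 | 1
 107 | 11011000001101101 | 1 | 0
 108 | 10110000011011010 | 1 | 1
 109 | 01100000110110101 | 0 | 1
 110 | 11000001101101011 | 1 | 1
 111 | 10000011011010111 | 1 | 0
 112 | 00000110110101110 | 0 | 1
 113 | 00001101101011101 | 0 | 1
 114 | 00011011010111011 | 0 | 0
 115 | 00110110101110110 | 0 | 1
 116 | 01101101011101101 | 0 | 1
 117 | 11011010111011011 | 1 | 1
 118 | 10110101110110111 | 1 | 0
 119 | 01101011101101110 | 0 | 1
 120 | 11010111011011101 | 1 | 0
 121 | 10101110110111010 | 1 | 1
 122 | 01011101101110101 | 0 | 1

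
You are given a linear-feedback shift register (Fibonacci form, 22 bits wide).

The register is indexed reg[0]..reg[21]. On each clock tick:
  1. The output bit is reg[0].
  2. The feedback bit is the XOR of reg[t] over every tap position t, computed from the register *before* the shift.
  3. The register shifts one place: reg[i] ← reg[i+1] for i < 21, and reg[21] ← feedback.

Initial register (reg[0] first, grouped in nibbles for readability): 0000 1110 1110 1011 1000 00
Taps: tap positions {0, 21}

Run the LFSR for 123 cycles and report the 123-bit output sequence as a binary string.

step | reg (before) | out | fb
   0 | 0000111011101011100000 | 0 | 0
   1 | 0001110111010111000000 | 0 | 0
   2 | 0011101110101110000000 | 0 | 0
   3 | 0111011101011100000000 | 0 | 0
   4 | 1110111010111000000000 | 1 | 1
   5 | 1101110101110000000001 | 1 | 0
   6 | 1011101011100000000010 | 1 | 1
   7 | 0111010111000000000101 | 0 | 1
   8 | 1110101110000000001011 | 1 | 0
   9 | 1101011100000000010110 | 1 | 1
  10 | 1010111000000000101101 | 1 | 0
  11 | 0101110000000001011010 | 0 | 0
  12 | 1011100000000010110100 | 1 | 1
  13 | 0111000000000101101001 | 0 | 1
  14 | 1110000000001011010011 | 1 | 0
  15 | 1100000000010110100110 | 1 | 1
  16 | 1000000000101101001101 | 1 | 0
  17 | 0000000001011010011010 | 0 | 0
  18 | 0000000010110100110100 | 0 | 0
  19 | 0000000101101001101000 | 0 | 0
  20 | 0000001011010011010000 | 0 | 0
  21 | 0000010110100110100000 | 0 | 0
  22 | 0000101101001101000000 | 0 | 0
  23 | 0001011010011010000000 | 0 | 0
  24 | 0010110100110100000000 | 0 | 0
  25 | 0101101001101000000000 | 0 | 0
  26 | 1011010011010000000000 | 1 | 1
  27 | 0110100110100000000001 | 0 | 1
  28 | 1101001101000000000011 | 1 | 0
  29 | 1010011010000000000110 | 1 | 1
  30 | 0100110100000000001101 | 0 | 1
  31 | 1001101000000000011011 | 1 | 0
  32 | 0011010000000000110110 | 0 | 0
  33 | 0110100000000001101100 | 0 | 0
  34 | 1101000000000011011000 | 1 | 1
  35 | 1010000000000110110001 | 1 | 0
  36 | 0100000000001101100010 | 0 | 0
  37 | 1000000000011011000100 | 1 | 1
  38 | 0000000000110110001001 | 0 | 1
  39 | 0000000001101100010011 | 0 | 1
  40 | 0000000011011000100111 | 0 | 1
  41 | 0000000110110001001111 | 0 | 1
  42 | 0000001101100010011111 | 0 | 1
  43 | 0000011011000100111111 | 0 | 1
  44 | 0000110110001001111111 | 0 | 1
  45 | 0001101100010011111111 | 0 | 1
  46 | 0011011000100111111111 | 0 | 1
  47 | 0110110001001111111111 | 0 | 1
  48 | 1101100010011111111111 | 1 | 0
  49 | 1011000100111111111110 | 1 | 1
  50 | 0110001001111111111101 | 0 | 1
  51 | 1100010011111111111011 | 1 | 0
  52 | 1000100111111111110110 | 1 | 1
  53 | 0001001111111111101101 | 0 | 1
  54 | 0010011111111111011011 | 0 | 1
  55 | 0100111111111110110111 | 0 | 1
  56 | 1001111111111101101111 | 1 | 0
  57 | 0011111111111011011110 | 0 | 0
  58 | 0111111111110110111100 | 0 | 0
  59 | 1111111111101101111000 | 1 | 1
  60 | 1111111111011011110001 | 1 | 0
  61 | 1111111110110111100010 | 1 | 1
  62 | 1111111101101111000101 | 1 | 0
  63 | 1111111011011110001010 | 1 | 1
  64 | 1111110110111100010101 | 1 | 0
  65 | 1111101101111000101010 | 1 | 1
  66 | 1111011011110001010101 | 1 | 0
  67 | 1110110111100010101010 | 1 | 1
  68 | 1101101111000101010101 | 1 | 0
  69 | 1011011110001010101010 | 1 | 1
  70 | 0110111100010101010101 | 0 | 1
  71 | 1101111000101010101011 | 1 | 0
  72 | 1011110001010101010110 | 1 | 1
  73 | 0111100010101010101101 | 0 | 1
  74 | 1111000101010101011011 | 1 | 0
  75 | 1110001010101010110110 | 1 | 1
  76 | 1100010101010101101101 | 1 | 0
  77 | 1000101010101011011010 | 1 | 1
  78 | 0001010101010110110101 | 0 | 1
  79 | 0010101010101101101011 | 0 | 1
  80 | 0101010101011011010111 | 0 | 1
  81 | 1010101010110110101111 | 1 | 0
  82 | 0101010101101101011110 | 0 | 0
  83 | 1010101011011010111100 | 1 | 1
  84 | 0101010110110101111001 | 0 | 1
  85 | 1010101101101011110011 | 1 | 0
  86 | 0101011011010111100110 | 0 | 0
  87 | 1010110110101111001100 | 1 | 1
  88 | 0101101101011110011001 | 0 | 1
  89 | 1011011010111100110011 | 1 | 0
  90 | 0110110101111001100110 | 0 | 0
  91 | 1101101011110011001100 | 1 | 1
  92 | 1011010111100110011001 | 1 | 0
  93 | 0110101111001100110010 | 0 | 0
  94 | 1101011110011001100100 | 1 | 1
  95 | 1010111100110011001001 | 1 | 0
  96 | 0101111001100110010010 | 0 | 0
  97 | 1011110011001100100100 | 1 | 1
  98 | 0111100110011001001001 | 0 | 1
  99 | 1111001100110010010011 | 1 | 0
 100 | 1110011001100100100110 | 1 | 1
 101 | 1100110011001001001101 | 1 | 0
 102 | 1001100110010010011010 | 1 | 1
 103 | 0011001100100100110101 | 0 | 1
 104 | 0110011001001001101011 | 0 | 1
 105 | 1100110010010011010111 | 1 | 0
 106 | 1001100100100110101110 | 1 | 1
 107 | 0011001001001101011101 | 0 | 1
 108 | 0110010010011010111011 | 0 | 1
 109 | 1100100100110101110111 | 1 | 0
 110 | 1001001001101011101110 | 1 | 1
 111 | 0010010011010111011101 | 0 | 1
 112 | 0100100110101110111011 | 0 | 1
 113 | 1001001101011101110111 | 1 | 0
 114 | 0010011010111011101110 | 0 | 0
 115 | 0100110101110111011100 | 0 | 0
 116 | 1001101011101110111000 | 1 | 1
 117 | 0011010111011101110001 | 0 | 1
 118 | 0110101110111011100011 | 0 | 1
 119 | 1101011101110111000111 | 1 | 0
 120 | 1010111011101110001110 | 1 | 1
 121 | 0101110111011100011101 | 0 | 1
 122 | 1011101110111000111011 | 1 | 0

000011101110101110000000001011010011010000000000110110001001111111111101101111000101010101011011010111100110011001001001101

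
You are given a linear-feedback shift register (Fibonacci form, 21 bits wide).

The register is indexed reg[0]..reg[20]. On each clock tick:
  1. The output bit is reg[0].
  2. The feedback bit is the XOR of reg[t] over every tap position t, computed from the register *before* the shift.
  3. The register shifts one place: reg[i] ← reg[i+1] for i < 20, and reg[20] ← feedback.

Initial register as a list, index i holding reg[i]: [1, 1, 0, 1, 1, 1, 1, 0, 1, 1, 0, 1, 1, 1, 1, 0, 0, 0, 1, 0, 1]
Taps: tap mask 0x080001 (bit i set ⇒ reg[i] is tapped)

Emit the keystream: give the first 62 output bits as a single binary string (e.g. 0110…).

11011110110111100010110110010010011010111000111101000011101100

k : reg_k → out_k, fb_k
0: 110111101101111000101 → 1, fb=1
1: 101111011011110001011 → 1, fb=0
2: 011110110111100010110 → 0, fb=1
3: 111101101111000101101 → 1, fb=1
4: 111011011110001011011 → 1, fb=0
5: 110110111100010110110 → 1, fb=0
6: 101101111000101101100 → 1, fb=1
7: 011011110001011011001 → 0, fb=0
8: 110111100010110110010 → 1, fb=0
9: 101111000101101100100 → 1, fb=1
10: 011110001011011001001 → 0, fb=0
11: 111100010110110010010 → 1, fb=0
12: 111000101101100100100 → 1, fb=1
13: 110001011011001001001 → 1, fb=1
14: 100010110110010010011 → 1, fb=0
15: 000101101100100100110 → 0, fb=1
16: 001011011001001001101 → 0, fb=0
17: 010110110010010011010 → 0, fb=1
18: 101101100100100110101 → 1, fb=1
19: 011011001001001101011 → 0, fb=1
20: 110110010010011010111 → 1, fb=0
21: 101100100100110101110 → 1, fb=0
22: 011001001001101011100 → 0, fb=0
23: 110010010011010111000 → 1, fb=1
24: 100100100110101110001 → 1, fb=1
25: 001001001101011100011 → 0, fb=1
26: 010010011010111000111 → 0, fb=1
27: 100100110101110001111 → 1, fb=0
28: 001001101011100011110 → 0, fb=1
29: 010011010111000111101 → 0, fb=0
30: 100110101110001111010 → 1, fb=0
31: 001101011100011110100 → 0, fb=0
32: 011010111000111101000 → 0, fb=0
33: 110101110001111010000 → 1, fb=1
34: 101011100011110100001 → 1, fb=1
35: 010111000111101000011 → 0, fb=1
36: 101110001111010000111 → 1, fb=0
37: 011100011110100001110 → 0, fb=1
38: 111000111101000011101 → 1, fb=1
39: 110001111010000111011 → 1, fb=0
40: 100011110100001110110 → 1, fb=0
41: 000111101000011101100 → 0, fb=0
42: 001111010000111011000 → 0, fb=0
43: 011110100001110110000 → 0, fb=0
44: 111101000011101100000 → 1, fb=1
45: 111010000111011000001 → 1, fb=1
46: 110100001110110000011 → 1, fb=0
47: 101000011101100000110 → 1, fb=0
48: 010000111011000001100 → 0, fb=0
49: 100001110110000011000 → 1, fb=1
50: 000011101100000110001 → 0, fb=0
51: 000111011000001100010 → 0, fb=1
52: 001110110000011000101 → 0, fb=0
53: 011101100000110001010 → 0, fb=1
54: 111011000001100010101 → 1, fb=1
55: 110110000011000101011 → 1, fb=0
56: 101100000110001010110 → 1, fb=0
57: 011000001100010101100 → 0, fb=0
58: 110000011000101011000 → 1, fb=1
59: 100000110001010110001 → 1, fb=1
60: 000001100010101100011 → 0, fb=1
61: 000011000101011000111 → 0, fb=1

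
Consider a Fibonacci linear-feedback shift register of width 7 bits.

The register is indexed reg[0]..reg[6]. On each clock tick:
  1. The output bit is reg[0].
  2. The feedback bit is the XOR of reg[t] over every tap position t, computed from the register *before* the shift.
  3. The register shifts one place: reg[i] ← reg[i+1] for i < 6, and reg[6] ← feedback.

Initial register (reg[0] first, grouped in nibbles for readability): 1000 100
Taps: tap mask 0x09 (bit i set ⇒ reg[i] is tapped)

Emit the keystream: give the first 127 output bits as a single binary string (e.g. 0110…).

1000100110001011101011011000001100110101001110011110110100001010101111101001010001101110001111111000011101111001011001001000000

tick  register→output (feedback)
  0  1000100→1 (1)
  1  0001001→0 (1)
  2  0010011→0 (0)
  3  0100110→0 (0)
  4  1001100→1 (0)
  5  0011000→0 (1)
  6  0110001→0 (0)
  7  1100010→1 (1)
  8  1000101→1 (1)
  9  0001011→0 (1)
 10  0010111→0 (0)
 11  0101110→0 (1)
 12  1011101→1 (0)
 13  0111010→0 (1)
 14  1110101→1 (1)
 15  1101011→1 (0)
 16  1010110→1 (1)
 17  0101101→0 (1)
 18  1011011→1 (0)
 19  0110110→0 (0)
 20  1101100→1 (0)
 21  1011000→1 (0)
 22  0110000→0 (0)
 23  1100000→1 (1)
 24  1000001→1 (1)
 25  0000011→0 (0)
 26  0000110→0 (0)
 27  0001100→0 (1)
 28  0011001→0 (1)
 29  0110011→0 (0)
 30  1100110→1 (1)
 31  1001101→1 (0)
 32  0011010→0 (1)
 33  0110101→0 (0)
 34  1101010→1 (0)
 35  1010100→1 (1)
 36  0101001→0 (1)
 37  1010011→1 (1)
 38  0100111→0 (0)
 39  1001110→1 (0)
 40  0011100→0 (1)
 41  0111001→0 (1)
 42  1110011→1 (1)
 43  1100111→1 (1)
 44  1001111→1 (0)
 45  0011110→0 (1)
 46  0111101→0 (1)
 47  1111011→1 (0)
 48  1110110→1 (1)
 49  1101101→1 (0)
 50  1011010→1 (0)
 51  0110100→0 (0)
 52  1101000→1 (0)
 53  1010000→1 (1)
 54  0100001→0 (0)
 55  1000010→1 (1)
 56  0000101→0 (0)
 57  0001010→0 (1)
 58  0010101→0 (0)
 59  0101010→0 (1)
 60  1010101→1 (1)
 61  0101011→0 (1)
 62  1010111→1 (1)
 63  0101111→0 (1)
 64  1011111→1 (0)
 65  0111110→0 (1)
 66  1111101→1 (0)
 67  1111010→1 (0)
 68  1110100→1 (1)
 69  1101001→1 (0)
 70  1010010→1 (1)
 71  0100101→0 (0)
 72  1001010→1 (0)
 73  0010100→0 (0)
 74  0101000→0 (1)
 75  1010001→1 (1)
 76  0100011→0 (0)
 77  1000110→1 (1)
 78  0001101→0 (1)
 79  0011011→0 (1)
 80  0110111→0 (0)
 81  1101110→1 (0)
 82  1011100→1 (0)
 83  0111000→0 (1)
 84  1110001→1 (1)
 85  1100011→1 (1)
 86  1000111→1 (1)
 87  0001111→0 (1)
 88  0011111→0 (1)
 89  0111111→0 (1)
 90  1111111→1 (0)
 91  1111110→1 (0)
 92  1111100→1 (0)
 93  1111000→1 (0)
 94  1110000→1 (1)
 95  1100001→1 (1)
 96  1000011→1 (1)
 97  0000111→0 (0)
 98  0001110→0 (1)
 99  0011101→0 (1)
100  0111011→0 (1)
101  1110111→1 (1)
102  1101111→1 (0)
103  1011110→1 (0)
104  0111100→0 (1)
105  1111001→1 (0)
106  1110010→1 (1)
107  1100101→1 (1)
108  1001011→1 (0)
109  0010110→0 (0)
110  0101100→0 (1)
111  1011001→1 (0)
112  0110010→0 (0)
113  1100100→1 (1)
114  1001001→1 (0)
115  0010010→0 (0)
116  0100100→0 (0)
117  1001000→1 (0)
118  0010000→0 (0)
119  0100000→0 (0)
120  1000000→1 (1)
121  0000001→0 (0)
122  0000010→0 (0)
123  0000100→0 (0)
124  0001000→0 (1)
125  0010001→0 (0)
126  0100010→0 (0)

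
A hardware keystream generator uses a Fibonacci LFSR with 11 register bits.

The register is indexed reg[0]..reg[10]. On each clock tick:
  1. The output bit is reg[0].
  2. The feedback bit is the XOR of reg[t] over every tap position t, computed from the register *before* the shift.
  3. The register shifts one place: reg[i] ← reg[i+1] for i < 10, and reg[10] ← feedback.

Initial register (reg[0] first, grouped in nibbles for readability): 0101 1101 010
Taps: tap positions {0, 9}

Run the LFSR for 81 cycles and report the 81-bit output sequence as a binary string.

tick  register→output (feedback)
  0  01011101010→0 (1)
  1  10111010101→1 (1)
  2  01110101011→0 (1)
  3  11101010111→1 (0)
  4  11010101110→1 (0)
  5  10101011100→1 (1)
  6  01010111001→0 (0)
  7  10101110010→1 (0)
  8  01011100100→0 (0)
  9  10111001000→1 (1)
 10  01110010001→0 (0)
 11  11100100010→1 (0)
 12  11001000100→1 (1)
 13  10010001001→1 (1)
 14  00100010011→0 (1)
 15  01000100111→0 (1)
 16  10001001111→1 (0)
 17  00010011110→0 (1)
 18  00100111101→0 (0)
 19  01001111010→0 (1)
 20  10011110101→1 (1)
 21  00111101011→0 (1)
 22  01111010111→0 (1)
 23  11110101111→1 (0)
 24  11101011110→1 (0)
 25  11010111100→1 (1)
 26  10101111001→1 (1)
 27  01011110011→0 (1)
 28  10111100111→1 (0)
 29  01111001110→0 (1)
 30  11110011101→1 (1)
 31  11100111011→1 (0)
 32  11001110110→1 (0)
 33  10011101100→1 (1)
 34  00111011001→0 (0)
 35  01110110010→0 (1)
 36  11101100101→1 (1)
 37  11011001011→1 (0)
 38  10110010110→1 (0)
 39  01100101100→0 (0)
 40  11001011000→1 (1)
 41  10010110001→1 (1)
 42  00101100011→0 (1)
 43  01011000111→0 (1)
 44  10110001111→1 (0)
 45  01100011110→0 (1)
 46  11000111101→1 (1)
 47  10001111011→1 (0)
 48  00011110110→0 (1)
 49  00111101101→0 (0)
 50  01111011010→0 (1)
 51  11110110101→1 (1)
 52  11101101011→1 (0)
 53  11011010110→1 (0)
 54  10110101100→1 (1)
 55  01101011001→0 (0)
 56  11010110010→1 (0)
 57  10101100100→1 (1)
 58  01011001001→0 (0)
 59  10110010010→1 (0)
 60  01100100100→0 (0)
 61  11001001000→1 (1)
 62  10010010001→1 (1)
 63  00100100011→0 (1)
 64  01001000111→0 (1)
 65  10010001111→1 (0)
 66  00100011110→0 (1)
 67  01000111101→0 (0)
 68  10001111010→1 (0)
 69  00011110100→0 (0)
 70  00111101000→0 (0)
 71  01111010000→0 (0)
 72  11110100000→1 (1)
 73  11101000001→1 (1)
 74  11010000011→1 (0)
 75  10100000110→1 (0)
 76  01000001100→0 (0)
 77  10000011000→1 (1)
 78  00000110001→0 (0)
 79  00001100010→0 (1)
 80  00011000101→0 (0)

010111010101110010001001111010111100111011001011000111101101011001001000111101000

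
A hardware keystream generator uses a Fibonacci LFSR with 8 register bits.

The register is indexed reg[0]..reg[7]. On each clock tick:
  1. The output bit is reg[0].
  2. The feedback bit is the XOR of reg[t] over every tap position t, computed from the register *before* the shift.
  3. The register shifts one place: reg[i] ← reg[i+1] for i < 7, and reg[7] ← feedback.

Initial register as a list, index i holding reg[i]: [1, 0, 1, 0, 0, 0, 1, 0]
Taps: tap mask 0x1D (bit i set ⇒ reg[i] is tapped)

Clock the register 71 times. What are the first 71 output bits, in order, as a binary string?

tick  register→output (feedback)
  0  10100010→1 (0)
  1  01000100→0 (0)
  2  10001000→1 (0)
  3  00010000→0 (1)
  4  00100001→0 (1)
  5  01000011→0 (0)
  6  10000110→1 (1)
  7  00001101→0 (1)
  8  00011011→0 (0)
  9  00110110→0 (0)
 10  01101100→0 (0)
 11  11011000→1 (1)
 12  10110001→1 (1)
 13  01100011→0 (1)
 14  11000111→1 (1)
 15  10001111→1 (0)
 16  00011110→0 (0)
 17  00111100→0 (1)
 18  01111001→0 (1)
 19  11110011→1 (1)
 20  11100111→1 (0)
 21  11001110→1 (0)
 22  10011100→1 (1)
 23  00111001→0 (1)
 24  01110011→0 (0)
 25  11100110→1 (0)
 26  11001100→1 (0)
 27  10011000→1 (1)
 28  00110001→0 (0)
 29  01100010→0 (1)
 30  11000101→1 (1)
 31  10001011→1 (0)
 32  00010110→0 (1)
 33  00101101→0 (0)
 34  01011010→0 (0)
 35  10110100→1 (1)
 36  01101001→0 (0)
 37  11010010→1 (0)
 38  10100100→1 (0)
 39  01001000→0 (1)
 40  10010001→1 (0)
 41  00100010→0 (1)
 42  01000101→0 (0)
 43  10001010→1 (0)
 44  00010100→0 (1)
 45  00101001→0 (0)
 46  01010010→0 (1)
 47  10100101→1 (0)
 48  01001010→0 (1)
 49  10010101→1 (0)
 50  00101010→0 (0)
 51  01010100→0 (1)
 52  10101001→1 (1)
 53  01010011→0 (1)
 54  10100111→1 (0)
 55  01001110→0 (1)
 56  10011101→1 (1)
 57  00111011→0 (1)
 58  01110111→0 (0)
 59  11101110→1 (1)
 60  11011101→1 (1)
 61  10111011→1 (0)
 62  01110110→0 (0)
 63  11101100→1 (1)
 64  11011001→1 (1)
 65  10110011→1 (1)
 66  01100111→0 (1)
 67  11001111→1 (0)
 68  10011110→1 (1)
 69  00111101→0 (1)
 70  01111011→0 (1)

10100010000110110001111001110011000101101001000101001010100111011101100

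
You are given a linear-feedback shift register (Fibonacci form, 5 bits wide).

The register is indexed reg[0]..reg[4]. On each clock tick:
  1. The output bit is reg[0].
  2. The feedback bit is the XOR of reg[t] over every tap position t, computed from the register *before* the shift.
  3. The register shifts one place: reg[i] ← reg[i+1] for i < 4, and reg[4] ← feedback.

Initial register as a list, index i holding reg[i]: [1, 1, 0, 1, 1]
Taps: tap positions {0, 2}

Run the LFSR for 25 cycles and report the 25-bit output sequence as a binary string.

1101110101000010010110011

tick  register→output (feedback)
  0  11011→1 (1)
  1  10111→1 (0)
  2  01110→0 (1)
  3  11101→1 (0)
  4  11010→1 (1)
  5  10101→1 (0)
  6  01010→0 (0)
  7  10100→1 (0)
  8  01000→0 (0)
  9  10000→1 (1)
 10  00001→0 (0)
 11  00010→0 (0)
 12  00100→0 (1)
 13  01001→0 (0)
 14  10010→1 (1)
 15  00101→0 (1)
 16  01011→0 (0)
 17  10110→1 (0)
 18  01100→0 (1)
 19  11001→1 (1)
 20  10011→1 (1)
 21  00111→0 (1)
 22  01111→0 (1)
 23  11111→1 (0)
 24  11110→1 (0)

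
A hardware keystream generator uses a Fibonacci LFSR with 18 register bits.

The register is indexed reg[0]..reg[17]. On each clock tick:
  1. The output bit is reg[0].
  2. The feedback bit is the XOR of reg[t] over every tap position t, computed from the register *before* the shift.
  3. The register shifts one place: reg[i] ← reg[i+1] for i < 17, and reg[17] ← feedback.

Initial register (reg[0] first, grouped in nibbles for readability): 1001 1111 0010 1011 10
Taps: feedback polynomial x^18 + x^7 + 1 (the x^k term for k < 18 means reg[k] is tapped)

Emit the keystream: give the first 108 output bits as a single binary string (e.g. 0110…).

100111110010101110000010101110101011011111111000010100101111010001001010001101000101010000000111100101011111

k : reg_k → out_k, fb_k
0: 100111110010101110 → 1, fb=0
1: 001111100101011100 → 0, fb=0
2: 011111001010111000 → 0, fb=0
3: 111110010101110000 → 1, fb=0
4: 111100101011100000 → 1, fb=1
5: 111001010111000001 → 1, fb=0
6: 110010101110000010 → 1, fb=1
7: 100101011100000101 → 1, fb=0
8: 001010111000001010 → 0, fb=1
9: 010101110000010101 → 0, fb=1
10: 101011100000101011 → 1, fb=1
11: 010111000001010111 → 0, fb=0
12: 101110000010101110 → 1, fb=1
13: 011100000101011101 → 0, fb=0
14: 111000001010111010 → 1, fb=1
15: 110000010101110101 → 1, fb=0
16: 100000101011101010 → 1, fb=1
17: 000001010111010101 → 0, fb=1
18: 000010101110101011 → 0, fb=0
19: 000101011101010110 → 0, fb=1
20: 001010111010101101 → 0, fb=1
21: 010101110101011011 → 0, fb=1
22: 101011101010110111 → 1, fb=1
23: 010111010101101111 → 0, fb=1
24: 101110101011011111 → 1, fb=1
25: 011101010110111111 → 0, fb=1
26: 111010101101111111 → 1, fb=1
27: 110101011011111111 → 1, fb=0
28: 101010110111111110 → 1, fb=0
29: 010101101111111100 → 0, fb=0
30: 101011011111111000 → 1, fb=0
31: 010110111111110000 → 0, fb=1
32: 101101111111100001 → 1, fb=0
33: 011011111111000010 → 0, fb=1
34: 110111111110000101 → 1, fb=0
35: 101111111100001010 → 1, fb=0
36: 011111111000010100 → 0, fb=1
37: 111111110000101001 → 1, fb=0
38: 111111100001010010 → 1, fb=1
39: 111111000010100101 → 1, fb=1
40: 111110000101001011 → 1, fb=1
41: 111100001010010111 → 1, fb=1
42: 111000010100101111 → 1, fb=0
43: 110000101001011110 → 1, fb=1
44: 100001010010111101 → 1, fb=0
45: 000010100101111010 → 0, fb=0
46: 000101001011110100 → 0, fb=0
47: 001010010111101000 → 0, fb=1
48: 010100101111010001 → 0, fb=0
49: 101001011110100010 → 1, fb=0
50: 010010111101000100 → 0, fb=1
51: 100101111010001001 → 1, fb=0
52: 001011110100010010 → 0, fb=1
53: 010111101000100101 → 0, fb=0
54: 101111010001001010 → 1, fb=0
55: 011110100010010100 → 0, fb=0
56: 111101000100101000 → 1, fb=1
57: 111010001001010001 → 1, fb=1
58: 110100010010100011 → 1, fb=0
59: 101000100101000110 → 1, fb=1
60: 010001001010001101 → 0, fb=0
61: 100010010100011010 → 1, fb=0
62: 000100101000110100 → 0, fb=0
63: 001001010001101000 → 0, fb=1
64: 010010100011010001 → 0, fb=0
65: 100101000110100010 → 1, fb=1
66: 001010001101000101 → 0, fb=0
67: 010100011010001010 → 0, fb=1
68: 101000110100010101 → 1, fb=0
69: 010001101000101010 → 0, fb=0
70: 100011010001010100 → 1, fb=0
71: 000110100010101000 → 0, fb=0
72: 001101000101010000 → 0, fb=0
73: 011010001010100000 → 0, fb=0
74: 110100010101000000 → 1, fb=0
75: 101000101010000000 → 1, fb=1
76: 010001010100000001 → 0, fb=1
77: 100010101000000011 → 1, fb=1
78: 000101010000000111 → 0, fb=1
79: 001010100000001111 → 0, fb=0
80: 010101000000011110 → 0, fb=0
81: 101010000000111100 → 1, fb=1
82: 010100000001111001 → 0, fb=0
83: 101000000011110010 → 1, fb=1
84: 010000000111100101 → 0, fb=0
85: 100000001111001010 → 1, fb=1
86: 000000011110010101 → 0, fb=1
87: 000000111100101011 → 0, fb=1
88: 000001111001010111 → 0, fb=1
89: 000011110010101111 → 0, fb=1
90: 000111100101011111 → 0, fb=0
91: 001111001010111110 → 0, fb=0
92: 011110010101111100 → 0, fb=1
93: 111100101011111001 → 1, fb=1
94: 111001010111110011 → 1, fb=0
95: 110010101111100110 → 1, fb=1
96: 100101011111001101 → 1, fb=0
97: 001010111110011010 → 0, fb=1
98: 010101111100110101 → 0, fb=1
99: 101011111001101011 → 1, fb=0
100: 010111110011010110 → 0, fb=1
101: 101111100110101101 → 1, fb=1
102: 011111001101011011 → 0, fb=0
103: 111110011010110110 → 1, fb=0
104: 111100110101101100 → 1, fb=0
105: 111001101011011000 → 1, fb=1
106: 110011010110110001 → 1, fb=0
107: 100110101101100010 → 1, fb=1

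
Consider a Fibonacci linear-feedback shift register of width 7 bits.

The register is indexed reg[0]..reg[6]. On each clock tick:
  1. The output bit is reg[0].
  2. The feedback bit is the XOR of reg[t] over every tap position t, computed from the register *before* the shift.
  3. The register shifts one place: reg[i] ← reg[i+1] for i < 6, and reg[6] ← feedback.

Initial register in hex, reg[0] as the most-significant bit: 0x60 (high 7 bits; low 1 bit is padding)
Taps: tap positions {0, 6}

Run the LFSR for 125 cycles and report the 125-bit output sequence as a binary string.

tick  register→output (feedback)
  0  0110000→0 (0)
  1  1100000→1 (1)
  2  1000001→1 (0)
  3  0000010→0 (0)
  4  0000100→0 (0)
  5  0001000→0 (0)
  6  0010000→0 (0)
  7  0100000→0 (0)
  8  1000000→1 (1)
  9  0000001→0 (1)
 10  0000011→0 (1)
 11  0000111→0 (1)
 12  0001111→0 (1)
 13  0011111→0 (1)
 14  0111111→0 (1)
 15  1111111→1 (0)
 16  1111110→1 (1)
 17  1111101→1 (0)
 18  1111010→1 (1)
 19  1110101→1 (0)
 20  1101010→1 (1)
 21  1010101→1 (0)
 22  0101010→0 (0)
 23  1010100→1 (1)
 24  0101001→0 (1)
 25  1010011→1 (0)
 26  0100110→0 (0)
 27  1001100→1 (1)
 28  0011001→0 (1)
 29  0110011→0 (1)
 30  1100111→1 (0)
 31  1001110→1 (1)
 32  0011101→0 (1)
 33  0111011→0 (1)
 34  1110111→1 (0)
 35  1101110→1 (1)
 36  1011101→1 (0)
 37  0111010→0 (0)
 38  1110100→1 (1)
 39  1101001→1 (0)
 40  1010010→1 (1)
 41  0100101→0 (1)
 42  1001011→1 (0)
 43  0010110→0 (0)
 44  0101100→0 (0)
 45  1011000→1 (1)
 46  0110001→0 (1)
 47  1100011→1 (0)
 48  1000110→1 (1)
 49  0001101→0 (1)
 50  0011011→0 (1)
 51  0110111→0 (1)
 52  1101111→1 (0)
 53  1011110→1 (1)
 54  0111101→0 (1)
 55  1111011→1 (0)
 56  1110110→1 (1)
 57  1101101→1 (0)
 58  1011010→1 (1)
 59  0110101→0 (1)
 60  1101011→1 (0)
 61  1010110→1 (1)
 62  0101101→0 (1)
 63  1011011→1 (0)
 64  0110110→0 (0)
 65  1101100→1 (1)
 66  1011001→1 (0)
 67  0110010→0 (0)
 68  1100100→1 (1)
 69  1001001→1 (0)
 70  0010010→0 (0)
 71  0100100→0 (0)
 72  1001000→1 (1)
 73  0010001→0 (1)
 74  0100011→0 (1)
 75  1000111→1 (0)
 76  0001110→0 (0)
 77  0011100→0 (0)
 78  0111000→0 (0)
 79  1110000→1 (1)
 80  1100001→1 (0)
 81  1000010→1 (1)
 82  0000101→0 (1)
 83  0001011→0 (1)
 84  0010111→0 (1)
 85  0101111→0 (1)
 86  1011111→1 (0)
 87  0111110→0 (0)
 88  1111100→1 (1)
 89  1111001→1 (0)
 90  1110010→1 (1)
 91  1100101→1 (0)
 92  1001010→1 (1)
 93  0010101→0 (1)
 94  0101011→0 (1)
 95  1010111→1 (0)
 96  0101110→0 (0)
 97  1011100→1 (1)
 98  0111001→0 (1)
 99  1110011→1 (0)
100  1100110→1 (1)
101  1001101→1 (0)
102  0011010→0 (0)
103  0110100→0 (0)
104  1101000→1 (1)
105  1010001→1 (0)
106  0100010→0 (0)
107  1000100→1 (1)
108  0001001→0 (1)
109  0010011→0 (1)
110  0100111→0 (1)
111  1001111→1 (0)
112  0011110→0 (0)
113  0111100→0 (0)
114  1111000→1 (1)
115  1110001→1 (0)
116  1100010→1 (1)
117  1000101→1 (0)
118  0001010→0 (0)
119  0010100→0 (0)
120  0101000→0 (0)
121  1010000→1 (1)
122  0100001→0 (1)
123  1000011→1 (0)
124  0000110→0 (0)

01100000100000011111110101010011001110111010010110001101111011010110110010010001110000101111100101011100110100010011110001010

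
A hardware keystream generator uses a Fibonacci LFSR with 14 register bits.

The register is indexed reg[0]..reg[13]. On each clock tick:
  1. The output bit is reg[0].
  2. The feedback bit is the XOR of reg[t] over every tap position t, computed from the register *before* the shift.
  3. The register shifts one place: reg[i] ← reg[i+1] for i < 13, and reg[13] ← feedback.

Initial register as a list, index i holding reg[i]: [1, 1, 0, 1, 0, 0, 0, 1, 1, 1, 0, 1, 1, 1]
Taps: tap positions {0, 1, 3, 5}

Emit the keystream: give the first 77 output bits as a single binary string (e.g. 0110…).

k : reg_k → out_k, fb_k
0: 11010001110111 → 1, fb=1
1: 10100011101111 → 1, fb=1
2: 01000111011111 → 0, fb=0
3: 10001110111110 → 1, fb=0
4: 00011101111100 → 0, fb=0
5: 00111011111000 → 0, fb=1
6: 01110111110001 → 0, fb=1
7: 11101111100011 → 1, fb=1
8: 11011111000111 → 1, fb=0
9: 10111110001110 → 1, fb=1
10: 01111100011101 → 0, fb=1
11: 11111000111011 → 1, fb=1
12: 11110001110111 → 1, fb=1
13: 11100011101111 → 1, fb=0
14: 11000111011110 → 1, fb=1
15: 10001110111101 → 1, fb=0
16: 00011101111010 → 0, fb=0
17: 00111011110100 → 0, fb=1
18: 01110111101001 → 0, fb=1
19: 11101111010011 → 1, fb=1
20: 11011110100111 → 1, fb=0
21: 10111101001110 → 1, fb=1
22: 01111010011101 → 0, fb=0
23: 11110100111010 → 1, fb=0
24: 11101001110100 → 1, fb=0
25: 11010011101000 → 1, fb=1
26: 10100111010001 → 1, fb=0
27: 01001110100010 → 0, fb=0
28: 10011101000100 → 1, fb=1
29: 00111010001001 → 0, fb=1
30: 01110100010011 → 0, fb=1
31: 11101000100111 → 1, fb=0
32: 11010001001110 → 1, fb=1
33: 10100010011101 → 1, fb=1
34: 01000100111011 → 0, fb=0
35: 10001001110110 → 1, fb=1
36: 00010011101101 → 0, fb=1
37: 00100111011011 → 0, fb=1
38: 01001110110111 → 0, fb=0
39: 10011101101110 → 1, fb=1
40: 00111011011101 → 0, fb=1
41: 01110110111011 → 0, fb=1
42: 11101101110111 → 1, fb=1
43: 11011011101111 → 1, fb=1
44: 10110111011111 → 1, fb=1
45: 01101110111111 → 0, fb=0
46: 11011101111110 → 1, fb=0
47: 10111011111100 → 1, fb=0
48: 01110111111000 → 0, fb=1
49: 11101111110001 → 1, fb=1
50: 11011111100011 → 1, fb=0
51: 10111111000110 → 1, fb=1
52: 01111110001101 → 0, fb=1
53: 11111100011011 → 1, fb=0
54: 11111000110110 → 1, fb=1
55: 11110001101101 → 1, fb=1
56: 11100011011011 → 1, fb=0
57: 11000110110110 → 1, fb=1
58: 10001101101101 → 1, fb=0
59: 00011011011010 → 0, fb=1
60: 00110110110101 → 0, fb=0
61: 01101101101010 → 0, fb=0
62: 11011011010100 → 1, fb=1
63: 10110110101001 → 1, fb=1
64: 01101101010011 → 0, fb=0
65: 11011010100110 → 1, fb=1
66: 10110101001101 → 1, fb=1
67: 01101010011011 → 0, fb=1
68: 11010100110111 → 1, fb=0
69: 10101001101110 → 1, fb=1
70: 01010011011101 → 0, fb=0
71: 10100110111010 → 1, fb=0
72: 01001101110100 → 0, fb=0
73: 10011011101000 → 1, fb=0
74: 00110111010000 → 0, fb=0
75: 01101110100000 → 0, fb=0
76: 11011101000000 → 1, fb=0

11010001110111110001110111101001110100010011101101110111111000110110110101001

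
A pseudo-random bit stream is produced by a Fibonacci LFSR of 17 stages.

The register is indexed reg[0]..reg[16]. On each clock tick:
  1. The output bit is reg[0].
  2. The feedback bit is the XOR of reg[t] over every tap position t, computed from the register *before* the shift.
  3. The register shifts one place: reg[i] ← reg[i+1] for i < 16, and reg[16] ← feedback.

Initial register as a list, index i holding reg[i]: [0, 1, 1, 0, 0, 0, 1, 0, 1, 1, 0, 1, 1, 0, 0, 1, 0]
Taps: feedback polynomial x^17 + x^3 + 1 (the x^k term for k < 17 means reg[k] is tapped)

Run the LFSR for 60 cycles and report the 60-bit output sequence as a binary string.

tick  register→output (feedback)
  0  01100010110110010→0 (0)
  1  11000101101100100→1 (1)
  2  10001011011001001→1 (1)
  3  00010110110010011→0 (1)
  4  00101101100100111→0 (0)
  5  01011011001001110→0 (1)
  6  10110110010011101→1 (0)
  7  01101100100111010→0 (0)
  8  11011001001110100→1 (0)
  9  10110010011101000→1 (0)
 10  01100100111010000→0 (0)
 11  11001001110100000→1 (1)
 12  10010011101000001→1 (0)
 13  00100111010000010→0 (0)
 14  01001110100000100→0 (0)
 15  10011101000001000→1 (0)
 16  00111010000010000→0 (1)
 17  01110100000100001→0 (1)
 18  11101000001000011→1 (1)
 19  11010000010000111→1 (0)
 20  10100000100001110→1 (1)
 21  01000001000011101→0 (0)
 22  10000010000111010→1 (1)
 23  00000100001110101→0 (0)
 24  00001000011101010→0 (0)
 25  00010000111010100→0 (1)
 26  00100001110101001→0 (0)
 27  01000011101010010→0 (0)
 28  10000111010100100→1 (1)
 29  00001110101001001→0 (0)
 30  00011101010010010→0 (1)
 31  00111010100100101→0 (1)
 32  01110101001001011→0 (1)
 33  11101010010010111→1 (1)
 34  11010100100101111→1 (0)
 35  10101001001011110→1 (1)
 36  01010010010111101→0 (1)
 37  10100100101111011→1 (1)
 38  01001001011110111→0 (0)
 39  10010010111101110→1 (0)
 40  00100101111011100→0 (0)
 41  01001011110111000→0 (0)
 42  10010111101110000→1 (0)
 43  00101111011100000→0 (0)
 44  01011110111000000→0 (1)
 45  10111101110000001→1 (0)
 46  01111011100000010→0 (1)
 47  11110111000000101→1 (0)
 48  11101110000001010→1 (1)
 49  11011100000010101→1 (0)
 50  10111000000101010→1 (0)
 51  01110000001010100→0 (1)
 52  11100000010101001→1 (1)
 53  11000000101010011→1 (1)
 54  10000001010100111→1 (1)
 55  00000010101001111→0 (0)
 56  00000101010011110→0 (0)
 57  00001010100111100→0 (0)
 58  00010101001111000→0 (1)
 59  00101010011110001→0 (0)

011000101101100100111010000010000111010100100101111011100000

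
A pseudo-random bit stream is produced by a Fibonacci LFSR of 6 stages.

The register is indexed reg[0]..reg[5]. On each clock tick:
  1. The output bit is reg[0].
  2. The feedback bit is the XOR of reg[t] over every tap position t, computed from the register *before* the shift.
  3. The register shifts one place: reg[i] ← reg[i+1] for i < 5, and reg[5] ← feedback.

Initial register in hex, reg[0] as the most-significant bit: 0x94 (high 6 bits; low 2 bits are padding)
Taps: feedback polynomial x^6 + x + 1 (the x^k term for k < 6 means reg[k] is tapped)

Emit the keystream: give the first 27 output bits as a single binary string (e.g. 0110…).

tick  register→output (feedback)
  0  100101→1 (1)
  1  001011→0 (0)
  2  010110→0 (1)
  3  101101→1 (1)
  4  011011→0 (1)
  5  110111→1 (0)
  6  101110→1 (1)
  7  011101→0 (1)
  8  111011→1 (0)
  9  110110→1 (0)
 10  101100→1 (1)
 11  011001→0 (1)
 12  110011→1 (0)
 13  100110→1 (1)
 14  001101→0 (0)
 15  011010→0 (1)
 16  110101→1 (0)
 17  101010→1 (1)
 18  010101→0 (1)
 19  101011→1 (1)
 20  010111→0 (1)
 21  101111→1 (1)
 22  011111→0 (1)
 23  111111→1 (0)
 24  111110→1 (0)
 25  111100→1 (0)
 26  111000→1 (0)

100101101110110011010101111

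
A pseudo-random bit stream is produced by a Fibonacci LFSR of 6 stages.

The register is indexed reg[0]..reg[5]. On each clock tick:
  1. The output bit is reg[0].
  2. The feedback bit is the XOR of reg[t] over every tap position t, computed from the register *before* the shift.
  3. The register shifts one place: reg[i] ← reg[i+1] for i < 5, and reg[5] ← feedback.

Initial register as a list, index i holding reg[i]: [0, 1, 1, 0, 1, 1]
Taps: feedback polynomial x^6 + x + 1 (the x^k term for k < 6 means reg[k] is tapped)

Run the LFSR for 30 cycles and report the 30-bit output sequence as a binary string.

011011101100110101011111100000

k : reg_k → out_k, fb_k
0: 011011 → 0, fb=1
1: 110111 → 1, fb=0
2: 101110 → 1, fb=1
3: 011101 → 0, fb=1
4: 111011 → 1, fb=0
5: 110110 → 1, fb=0
6: 101100 → 1, fb=1
7: 011001 → 0, fb=1
8: 110011 → 1, fb=0
9: 100110 → 1, fb=1
10: 001101 → 0, fb=0
11: 011010 → 0, fb=1
12: 110101 → 1, fb=0
13: 101010 → 1, fb=1
14: 010101 → 0, fb=1
15: 101011 → 1, fb=1
16: 010111 → 0, fb=1
17: 101111 → 1, fb=1
18: 011111 → 0, fb=1
19: 111111 → 1, fb=0
20: 111110 → 1, fb=0
21: 111100 → 1, fb=0
22: 111000 → 1, fb=0
23: 110000 → 1, fb=0
24: 100000 → 1, fb=1
25: 000001 → 0, fb=0
26: 000010 → 0, fb=0
27: 000100 → 0, fb=0
28: 001000 → 0, fb=0
29: 010000 → 0, fb=1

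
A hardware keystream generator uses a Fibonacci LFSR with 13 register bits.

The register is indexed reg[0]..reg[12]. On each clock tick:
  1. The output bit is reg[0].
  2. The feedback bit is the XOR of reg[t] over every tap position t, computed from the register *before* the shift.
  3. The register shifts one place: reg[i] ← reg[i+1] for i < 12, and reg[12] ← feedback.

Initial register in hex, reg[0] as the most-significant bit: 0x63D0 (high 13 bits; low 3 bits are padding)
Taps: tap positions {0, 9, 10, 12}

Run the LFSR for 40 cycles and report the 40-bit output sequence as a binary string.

0110001111010111000010100110001111100001

k : reg_k → out_k, fb_k
0: 0110001111010 → 0, fb=1
1: 1100011110101 → 1, fb=1
2: 1000111101011 → 1, fb=1
3: 0001111010111 → 0, fb=0
4: 0011110101110 → 0, fb=0
5: 0111101011100 → 0, fb=0
6: 1111010111000 → 1, fb=0
7: 1110101110000 → 1, fb=1
8: 1101011100001 → 1, fb=0
9: 1010111000010 → 1, fb=1
10: 0101110000101 → 0, fb=0
11: 1011100001010 → 1, fb=0
12: 0111000010100 → 0, fb=1
13: 1110000101001 → 1, fb=1
14: 1100001010011 → 1, fb=0
15: 1000010100110 → 1, fb=0
16: 0000101001100 → 0, fb=0
17: 0001010011000 → 0, fb=1
18: 0010100110001 → 0, fb=1
19: 0101001100011 → 0, fb=1
20: 1010011000111 → 1, fb=1
21: 0100110001111 → 0, fb=1
22: 1001100011111 → 1, fb=0
23: 0011000111110 → 0, fb=0
24: 0110001111100 → 0, fb=0
25: 1100011111000 → 1, fb=0
26: 1000111110000 → 1, fb=1
27: 0001111100001 → 0, fb=1
28: 0011111000011 → 0, fb=1
29: 0111110000111 → 0, fb=0
30: 1111100001110 → 1, fb=1
31: 1111000011101 → 1, fb=0
32: 1110000111010 → 1, fb=0
33: 1100001110100 → 1, fb=0
34: 1000011101000 → 1, fb=0
35: 0000111010000 → 0, fb=0
36: 0001110100000 → 0, fb=0
37: 0011101000000 → 0, fb=0
38: 0111010000000 → 0, fb=0
39: 1110100000000 → 1, fb=1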